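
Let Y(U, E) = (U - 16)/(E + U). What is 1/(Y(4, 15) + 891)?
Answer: 19/16917 ≈ 0.0011231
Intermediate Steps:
Y(U, E) = (-16 + U)/(E + U)
1/(Y(4, 15) + 891) = 1/((-16 + 4)/(15 + 4) + 891) = 1/(-12/19 + 891) = 1/(16917/19) = 19/16917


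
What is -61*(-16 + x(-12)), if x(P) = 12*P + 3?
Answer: 9577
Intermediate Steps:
x(P) = 3 + 12*P
-61*(-16 + x(-12)) = -61*(-16 + (3 + 12*(-12))) = -61*(-16 + (3 - 144)) = -61*(-16 - 141) = -61*(-157) = 9577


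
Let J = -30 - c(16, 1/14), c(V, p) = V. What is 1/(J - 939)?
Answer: -1/985 ≈ -0.0010152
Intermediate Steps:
J = -46 (J = -30 - 1*16 = -30 - 16 = -46)
1/(J - 939) = 1/(-46 - 939) = 1/(-985) = -1/985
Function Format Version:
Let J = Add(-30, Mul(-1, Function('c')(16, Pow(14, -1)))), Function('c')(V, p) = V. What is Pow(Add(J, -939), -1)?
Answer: Rational(-1, 985) ≈ -0.0010152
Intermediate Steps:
J = -46 (J = Add(-30, Mul(-1, 16)) = Add(-30, -16) = -46)
Pow(Add(J, -939), -1) = Pow(Add(-46, -939), -1) = Pow(-985, -1) = Rational(-1, 985)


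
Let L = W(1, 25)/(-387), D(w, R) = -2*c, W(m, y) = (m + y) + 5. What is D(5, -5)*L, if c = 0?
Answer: 0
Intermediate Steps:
W(m, y) = 5 + m + y
D(w, R) = 0 (D(w, R) = -2*0 = 0)
L = -31/387 (L = (5 + 1 + 25)/(-387) = 31*(-1/387) = -31/387 ≈ -0.080103)
D(5, -5)*L = 0*(-31/387) = 0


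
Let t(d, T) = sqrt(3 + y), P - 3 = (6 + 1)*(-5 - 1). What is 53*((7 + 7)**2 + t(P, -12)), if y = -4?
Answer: 10388 + 53*I ≈ 10388.0 + 53.0*I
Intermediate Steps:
P = -39 (P = 3 + (6 + 1)*(-5 - 1) = 3 + 7*(-6) = 3 - 42 = -39)
t(d, T) = I (t(d, T) = sqrt(3 - 4) = sqrt(-1) = I)
53*((7 + 7)**2 + t(P, -12)) = 53*((7 + 7)**2 + I) = 53*(14**2 + I) = 53*(196 + I) = 10388 + 53*I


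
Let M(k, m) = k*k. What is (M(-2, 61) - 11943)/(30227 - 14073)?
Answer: -11939/16154 ≈ -0.73907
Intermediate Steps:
M(k, m) = k**2
(M(-2, 61) - 11943)/(30227 - 14073) = ((-2)**2 - 11943)/(30227 - 14073) = (4 - 11943)/16154 = -11939*1/16154 = -11939/16154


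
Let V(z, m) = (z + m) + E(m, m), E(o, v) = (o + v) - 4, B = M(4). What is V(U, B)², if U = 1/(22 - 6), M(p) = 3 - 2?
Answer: 225/256 ≈ 0.87891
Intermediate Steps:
M(p) = 1
B = 1
U = 1/16 ≈ 0.062500
E(o, v) = -4 + o + v
V(z, m) = -4 + z + 3*m (V(z, m) = (z + m) + (-4 + m + m) = (m + z) + (-4 + 2*m) = -4 + z + 3*m)
V(U, B)² = (-4 + 1/16 + 3*1)² = (-4 + 1/16 + 3)² = (-15/16)² = 225/256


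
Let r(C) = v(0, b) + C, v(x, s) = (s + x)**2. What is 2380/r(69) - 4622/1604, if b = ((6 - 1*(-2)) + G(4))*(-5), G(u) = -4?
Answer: 117843/53734 ≈ 2.1931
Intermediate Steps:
b = -20 (b = ((6 - 1*(-2)) - 4)*(-5) = ((6 + 2) - 4)*(-5) = (8 - 4)*(-5) = 4*(-5) = -20)
r(C) = 400 + C (r(C) = (-20 + 0)**2 + C = (-20)**2 + C = 400 + C)
2380/r(69) - 4622/1604 = 2380/(400 + 69) - 4622/1604 = 2380/469 - 4622*1/1604 = 2380*(1/469) - 2311/802 = 340/67 - 2311/802 = 117843/53734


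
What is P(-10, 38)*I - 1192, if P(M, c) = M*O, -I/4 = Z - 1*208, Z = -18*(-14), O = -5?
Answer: -9992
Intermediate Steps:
Z = 252
I = -176 (I = -4*(252 - 1*208) = -4*(252 - 208) = -4*44 = -176)
P(M, c) = -5*M (P(M, c) = M*(-5) = -5*M)
P(-10, 38)*I - 1192 = -5*(-10)*(-176) - 1192 = 50*(-176) - 1192 = -8800 - 1192 = -9992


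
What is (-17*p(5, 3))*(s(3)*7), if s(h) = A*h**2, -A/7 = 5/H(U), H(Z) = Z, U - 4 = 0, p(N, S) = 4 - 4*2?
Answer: -37485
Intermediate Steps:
p(N, S) = -4 (p(N, S) = 4 - 8 = -4)
U = 4 (U = 4 + 0 = 4)
A = -35/4 ≈ -8.7500
s(h) = -35*h**2/4
(-17*p(5, 3))*(s(3)*7) = (-17*(-4))*(-35/4*3**2*7) = 68*(-35/4*9*7) = 68*(-315/4*7) = 68*(-2205/4) = -37485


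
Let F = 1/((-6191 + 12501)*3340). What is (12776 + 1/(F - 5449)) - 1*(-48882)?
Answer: 7080795733789742/114839854599 ≈ 61658.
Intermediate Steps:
F = 1/21075400 (F = (1/3340)/6310 = (1/6310)*(1/3340) = 1/21075400 ≈ 4.7449e-8)
(12776 + 1/(F - 5449)) - 1*(-48882) = (12776 + 1/(1/21075400 - 5449)) - 1*(-48882) = (12776 + 1/(-114839854599/21075400)) + 48882 = (12776 - 21075400/114839854599) + 48882 = 1467193961281424/114839854599 + 48882 = 7080795733789742/114839854599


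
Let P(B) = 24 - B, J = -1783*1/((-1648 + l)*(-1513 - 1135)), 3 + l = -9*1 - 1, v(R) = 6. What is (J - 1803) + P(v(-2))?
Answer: -7851017263/4398328 ≈ -1785.0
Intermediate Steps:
l = -13 (l = -3 + (-9*1 - 1) = -3 + (-9 - 1) = -3 - 10 = -13)
J = -1783/4398328 (J = -1783*1/((-1648 - 13)*(-1513 - 1135)) = -1783/((-2648*(-1661))) = -1783/4398328 ≈ -0.00040538)
(J - 1803) + P(v(-2)) = (-1783/4398328 - 1803) + (24 - 1*6) = -7930187167/4398328 + (24 - 6) = -7930187167/4398328 + 18 = -7851017263/4398328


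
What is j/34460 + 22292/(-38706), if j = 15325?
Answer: -17501287/133380876 ≈ -0.13121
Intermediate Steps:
j/34460 + 22292/(-38706) = 15325/34460 + 22292/(-38706) = 15325*(1/34460) + 22292*(-1/38706) = 3065/6892 - 11146/19353 = -17501287/133380876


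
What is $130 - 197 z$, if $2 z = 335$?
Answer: $- \frac{65735}{2} \approx -32868.0$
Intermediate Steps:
$z = \frac{335}{2}$ ($z = \frac{1}{2} \cdot 335 = \frac{335}{2} \approx 167.5$)
$130 - 197 z = 130 - \frac{65995}{2} = - \frac{65735}{2}$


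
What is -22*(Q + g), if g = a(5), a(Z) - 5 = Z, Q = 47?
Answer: -1254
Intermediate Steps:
a(Z) = 5 + Z
g = 10 (g = 5 + 5 = 10)
-22*(Q + g) = -22*(47 + 10) = -22*57 = -1254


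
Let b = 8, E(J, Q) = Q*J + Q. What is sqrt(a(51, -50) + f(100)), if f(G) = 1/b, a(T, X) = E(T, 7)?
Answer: sqrt(5826)/4 ≈ 19.082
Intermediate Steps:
E(J, Q) = Q + J*Q (E(J, Q) = J*Q + Q = Q + J*Q)
a(T, X) = 7 + 7*T (a(T, X) = 7*(1 + T) = 7 + 7*T)
f(G) = 1/8
sqrt(a(51, -50) + f(100)) = sqrt((7 + 7*51) + 1/8) = sqrt((7 + 357) + 1/8) = sqrt(364 + 1/8) = sqrt(2913/8) = sqrt(5826)/4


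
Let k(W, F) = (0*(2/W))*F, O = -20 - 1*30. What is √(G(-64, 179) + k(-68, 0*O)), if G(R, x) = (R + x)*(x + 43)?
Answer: √25530 ≈ 159.78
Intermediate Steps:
O = -50 (O = -20 - 30 = -50)
k(W, F) = 0 (k(W, F) = 0*F = 0)
G(R, x) = (43 + x)*(R + x) (G(R, x) = (R + x)*(43 + x) = (43 + x)*(R + x))
√(G(-64, 179) + k(-68, 0*O)) = √((179² + 43*(-64) + 43*179 - 64*179) + 0) = √((32041 - 2752 + 7697 - 11456) + 0) = √(25530 + 0) = √25530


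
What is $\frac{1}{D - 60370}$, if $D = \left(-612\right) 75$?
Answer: $- \frac{1}{106270} \approx -9.41 \cdot 10^{-6}$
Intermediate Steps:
$D = -45900$
$\frac{1}{D - 60370} = \frac{1}{-45900 - 60370} = \frac{1}{-106270} = - \frac{1}{106270}$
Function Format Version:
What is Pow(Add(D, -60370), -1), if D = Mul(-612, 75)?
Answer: Rational(-1, 106270) ≈ -9.4100e-6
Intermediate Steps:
D = -45900
Pow(Add(D, -60370), -1) = Pow(Add(-45900, -60370), -1) = Pow(-106270, -1) = Rational(-1, 106270)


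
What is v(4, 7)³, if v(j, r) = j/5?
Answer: 64/125 ≈ 0.51200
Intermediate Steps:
v(j, r) = j/5 (v(j, r) = j*(⅕) = j/5)
v(4, 7)³ = ((⅕)*4)³ = (⅘)³ = 64/125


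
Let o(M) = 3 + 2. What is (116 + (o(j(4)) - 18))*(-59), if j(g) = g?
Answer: -6077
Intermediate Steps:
o(M) = 5
(116 + (o(j(4)) - 18))*(-59) = (116 + (5 - 18))*(-59) = (116 - 13)*(-59) = 103*(-59) = -6077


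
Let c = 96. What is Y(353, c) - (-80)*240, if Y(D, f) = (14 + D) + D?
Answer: 19920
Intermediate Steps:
Y(D, f) = 14 + 2*D
Y(353, c) - (-80)*240 = (14 + 2*353) - (-80)*240 = (14 + 706) - 1*(-19200) = 720 + 19200 = 19920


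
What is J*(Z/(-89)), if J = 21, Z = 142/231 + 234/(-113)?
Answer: 38008/110627 ≈ 0.34357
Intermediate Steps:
Z = -38008/26103 (Z = 142*(1/231) + 234*(-1/113) = 142/231 - 234/113 = -38008/26103 ≈ -1.4561)
J*(Z/(-89)) = 21*(-38008/26103/(-89)) = 21*(-38008/26103*(-1/89)) = 21*(38008/2323167) = 38008/110627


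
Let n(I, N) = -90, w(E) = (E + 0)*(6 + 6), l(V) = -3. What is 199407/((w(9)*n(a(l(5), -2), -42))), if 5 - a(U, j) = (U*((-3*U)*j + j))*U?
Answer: -66469/3240 ≈ -20.515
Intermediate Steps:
w(E) = 12*E (w(E) = E*12 = 12*E)
a(U, j) = 5 - U²*(j - 3*U*j) (a(U, j) = 5 - U*((-3*U)*j + j)*U = 5 - U*(-3*U*j + j)*U = 5 - U*(j - 3*U*j)*U = 5 - U²*(j - 3*U*j))
199407/((w(9)*n(a(l(5), -2), -42))) = 199407/(((12*9)*(-90))) = 199407/((108*(-90))) = 199407/(-9720) = 199407*(-1/9720) = -66469/3240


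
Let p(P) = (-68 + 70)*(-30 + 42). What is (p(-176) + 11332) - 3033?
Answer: 8323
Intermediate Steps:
p(P) = 24 (p(P) = 2*12 = 24)
(p(-176) + 11332) - 3033 = (24 + 11332) - 3033 = 11356 - 3033 = 8323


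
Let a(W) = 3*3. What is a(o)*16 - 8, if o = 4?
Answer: 136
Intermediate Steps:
a(W) = 9
a(o)*16 - 8 = 9*16 - 8 = 144 - 8 = 136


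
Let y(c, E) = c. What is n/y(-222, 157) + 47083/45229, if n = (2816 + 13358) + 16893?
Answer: -1485134917/10040838 ≈ -147.91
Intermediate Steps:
n = 33067 (n = 16174 + 16893 = 33067)
n/y(-222, 157) + 47083/45229 = 33067/(-222) + 47083/45229 = 33067*(-1/222) + 47083*(1/45229) = -33067/222 + 47083/45229 = -1485134917/10040838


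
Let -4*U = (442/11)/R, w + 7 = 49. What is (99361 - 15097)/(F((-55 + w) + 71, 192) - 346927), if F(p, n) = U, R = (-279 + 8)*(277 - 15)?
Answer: -131624075616/541915238567 ≈ -0.24289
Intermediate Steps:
w = 42 (w = -7 + 49 = 42)
R = -71002 (R = -271*262 = -71002)
U = 221/1562044 (U = -442/11/(4*(-71002)) = -442*(1/11)*(-1)/(4*71002) = -221*(-1)/(22*71002) = -¼*(-221/390511) = 221/1562044 ≈ 0.00014148)
F(p, n) = 221/1562044
(99361 - 15097)/(F((-55 + w) + 71, 192) - 346927) = (99361 - 15097)/(221/1562044 - 346927) = 84264/(-541915238567/1562044) = 84264*(-1562044/541915238567) = -131624075616/541915238567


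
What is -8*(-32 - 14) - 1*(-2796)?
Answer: 3164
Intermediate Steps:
-8*(-32 - 14) - 1*(-2796) = -8*(-46) + 2796 = 368 + 2796 = 3164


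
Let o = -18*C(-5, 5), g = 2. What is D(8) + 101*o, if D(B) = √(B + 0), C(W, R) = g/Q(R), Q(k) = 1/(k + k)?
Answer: -36360 + 2*√2 ≈ -36357.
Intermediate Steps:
Q(k) = 1/(2*k)
C(W, R) = 4*R (C(W, R) = 2/((1/(2*R))) = 2*(2*R) = 4*R)
D(B) = √B
o = -360 (o = -72*5 = -18*20 = -360)
D(8) + 101*o = √8 + 101*(-360) = 2*√2 - 36360 = -36360 + 2*√2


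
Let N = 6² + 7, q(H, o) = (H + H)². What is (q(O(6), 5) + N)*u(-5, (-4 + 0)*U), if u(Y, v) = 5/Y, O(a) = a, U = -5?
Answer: -187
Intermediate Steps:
q(H, o) = 4*H² (q(H, o) = (2*H)² = 4*H²)
N = 43 (N = 36 + 7 = 43)
(q(O(6), 5) + N)*u(-5, (-4 + 0)*U) = (4*6² + 43)*(5/(-5)) = (4*36 + 43)*(5*(-⅕)) = (144 + 43)*(-1) = 187*(-1) = -187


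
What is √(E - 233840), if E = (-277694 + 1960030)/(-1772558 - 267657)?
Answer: 4*I*√60834819474024765/2040215 ≈ 483.57*I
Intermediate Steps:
E = -1682336/2040215 (E = 1682336/(-2040215) = 1682336*(-1/2040215) = -1682336/2040215 ≈ -0.82459)
√(E - 233840) = √(-1682336/2040215 - 233840) = √(-477085557936/2040215) = 4*I*√60834819474024765/2040215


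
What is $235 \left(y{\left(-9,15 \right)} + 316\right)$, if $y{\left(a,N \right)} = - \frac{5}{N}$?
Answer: $\frac{222545}{3} \approx 74182.0$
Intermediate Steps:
$235 \left(y{\left(-9,15 \right)} + 316\right) = 235 \left(- \frac{5}{15} + 316\right) = 235 \left(\left(-5\right) \frac{1}{15} + 316\right) = 235 \left(- \frac{1}{3} + 316\right) = 235 \cdot \frac{947}{3} = \frac{222545}{3}$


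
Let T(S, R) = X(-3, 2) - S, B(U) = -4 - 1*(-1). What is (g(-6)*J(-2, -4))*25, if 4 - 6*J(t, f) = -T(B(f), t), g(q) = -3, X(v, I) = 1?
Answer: -100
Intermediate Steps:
B(U) = -3 (B(U) = -4 + 1 = -3)
T(S, R) = 1 - S
J(t, f) = 4/3 (J(t, f) = ⅔ - (-1)*(1 - 1*(-3))/6 = ⅔ - (-1)*(1 + 3)/6 = ⅔ - (-1)*4/6 = ⅔ - ⅙*(-4) = ⅔ + ⅔ = 4/3)
(g(-6)*J(-2, -4))*25 = -3*4/3*25 = -4*25 = -100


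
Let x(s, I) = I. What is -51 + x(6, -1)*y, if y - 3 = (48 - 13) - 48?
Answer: -41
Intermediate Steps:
y = -10 (y = 3 + ((48 - 13) - 48) = 3 + (35 - 48) = 3 - 13 = -10)
-51 + x(6, -1)*y = -51 - 1*(-10) = -51 + 10 = -41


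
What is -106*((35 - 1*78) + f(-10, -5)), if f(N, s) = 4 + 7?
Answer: 3392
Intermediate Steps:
f(N, s) = 11
-106*((35 - 1*78) + f(-10, -5)) = -106*((35 - 1*78) + 11) = -106*((35 - 78) + 11) = -106*(-43 + 11) = -106*(-32) = 3392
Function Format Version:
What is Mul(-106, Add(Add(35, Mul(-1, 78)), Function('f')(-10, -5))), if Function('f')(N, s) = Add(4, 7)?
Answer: 3392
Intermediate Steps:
Function('f')(N, s) = 11
Mul(-106, Add(Add(35, Mul(-1, 78)), Function('f')(-10, -5))) = Mul(-106, Add(Add(35, Mul(-1, 78)), 11)) = Mul(-106, Add(Add(35, -78), 11)) = Mul(-106, Add(-43, 11)) = Mul(-106, -32) = 3392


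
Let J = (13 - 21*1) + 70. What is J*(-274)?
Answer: -16988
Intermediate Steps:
J = 62 (J = (13 - 21) + 70 = -8 + 70 = 62)
J*(-274) = 62*(-274) = -16988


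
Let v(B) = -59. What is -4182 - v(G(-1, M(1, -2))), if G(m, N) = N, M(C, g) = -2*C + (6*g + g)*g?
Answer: -4123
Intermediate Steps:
M(C, g) = -2*C + 7*g² (M(C, g) = -2*C + (7*g)*g = -2*C + 7*g²)
-4182 - v(G(-1, M(1, -2))) = -4182 - 1*(-59) = -4182 + 59 = -4123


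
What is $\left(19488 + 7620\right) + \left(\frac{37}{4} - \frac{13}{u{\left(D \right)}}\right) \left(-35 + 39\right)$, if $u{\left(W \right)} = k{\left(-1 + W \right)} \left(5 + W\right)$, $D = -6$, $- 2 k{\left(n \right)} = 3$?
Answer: $\frac{81331}{3} \approx 27110.0$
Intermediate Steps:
$k{\left(n \right)} = - \frac{3}{2}$ ($k{\left(n \right)} = \left(- \frac{1}{2}\right) 3 = - \frac{3}{2}$)
$u{\left(W \right)} = - \frac{15}{2} - \frac{3 W}{2}$ ($u{\left(W \right)} = - \frac{3 \left(5 + W\right)}{2} = - \frac{15}{2} - \frac{3 W}{2}$)
$\left(19488 + 7620\right) + \left(\frac{37}{4} - \frac{13}{u{\left(D \right)}}\right) \left(-35 + 39\right) = \left(19488 + 7620\right) + \left(\frac{37}{4} - \frac{13}{- \frac{15}{2} - -9}\right) \left(-35 + 39\right) = 27108 + \left(37 \cdot \frac{1}{4} - \frac{13}{- \frac{15}{2} + 9}\right) 4 = 27108 + \left(\frac{37}{4} - \frac{13}{\frac{3}{2}}\right) 4 = 27108 + \left(\frac{37}{4} - \frac{26}{3}\right) 4 = 27108 + \frac{7}{12} \cdot 4 = 27108 + \frac{7}{3} = \frac{81331}{3}$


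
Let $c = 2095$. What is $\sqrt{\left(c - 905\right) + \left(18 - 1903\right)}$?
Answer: $i \sqrt{695} \approx 26.363 i$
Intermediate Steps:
$\sqrt{\left(c - 905\right) + \left(18 - 1903\right)} = \sqrt{\left(2095 - 905\right) + \left(18 - 1903\right)} = \sqrt{1190 - 1885} = \sqrt{-695} = i \sqrt{695}$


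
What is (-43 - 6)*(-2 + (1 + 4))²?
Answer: -441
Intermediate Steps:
(-43 - 6)*(-2 + (1 + 4))² = -49*(-2 + 5)² = -49*3² = -49*9 = -441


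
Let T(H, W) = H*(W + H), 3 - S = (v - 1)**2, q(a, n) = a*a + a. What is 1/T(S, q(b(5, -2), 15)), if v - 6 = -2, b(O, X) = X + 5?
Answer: -1/36 ≈ -0.027778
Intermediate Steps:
b(O, X) = 5 + X
v = 4 (v = 6 - 2 = 4)
q(a, n) = a + a**2 (q(a, n) = a**2 + a = a + a**2)
S = -6 (S = 3 - (4 - 1)**2 = 3 - 1*3**2 = 3 - 1*9 = 3 - 9 = -6)
T(H, W) = H*(H + W)
1/T(S, q(b(5, -2), 15)) = 1/(-6*(-6 + (5 - 2)*(1 + (5 - 2)))) = 1/(-6*(-6 + 3*(1 + 3))) = 1/(-6*(-6 + 3*4)) = 1/(-6*(-6 + 12)) = 1/(-6*6) = 1/(-36) = -1/36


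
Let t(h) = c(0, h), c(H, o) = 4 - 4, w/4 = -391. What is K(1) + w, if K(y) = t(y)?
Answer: -1564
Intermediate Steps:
w = -1564 (w = 4*(-391) = -1564)
c(H, o) = 0
t(h) = 0
K(y) = 0
K(1) + w = 0 - 1564 = -1564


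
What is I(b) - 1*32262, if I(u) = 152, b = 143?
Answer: -32110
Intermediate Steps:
I(b) - 1*32262 = 152 - 1*32262 = 152 - 32262 = -32110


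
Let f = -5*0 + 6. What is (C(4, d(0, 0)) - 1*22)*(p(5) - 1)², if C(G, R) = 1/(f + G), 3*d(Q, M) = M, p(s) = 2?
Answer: -219/10 ≈ -21.900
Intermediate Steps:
d(Q, M) = M/3
f = 6 (f = 0 + 6 = 6)
C(G, R) = 1/(6 + G)
(C(4, d(0, 0)) - 1*22)*(p(5) - 1)² = (1/(6 + 4) - 1*22)*(2 - 1)² = (1/10 - 22)*1² = (⅒ - 22)*1 = -219/10*1 = -219/10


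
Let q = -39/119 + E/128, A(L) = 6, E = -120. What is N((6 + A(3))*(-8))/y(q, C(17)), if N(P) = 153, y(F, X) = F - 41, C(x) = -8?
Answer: -291312/80473 ≈ -3.6200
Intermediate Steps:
q = -2409/1904 (q = -39/119 - 120/128 = -39*1/119 - 120*1/128 = -39/119 - 15/16 = -2409/1904 ≈ -1.2652)
y(F, X) = -41 + F
N((6 + A(3))*(-8))/y(q, C(17)) = 153/(-41 - 2409/1904) = 153/(-80473/1904) = 153*(-1904/80473) = -291312/80473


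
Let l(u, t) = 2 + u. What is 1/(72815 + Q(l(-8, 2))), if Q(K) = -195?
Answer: 1/72620 ≈ 1.3770e-5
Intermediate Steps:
1/(72815 + Q(l(-8, 2))) = 1/(72815 - 195) = 1/72620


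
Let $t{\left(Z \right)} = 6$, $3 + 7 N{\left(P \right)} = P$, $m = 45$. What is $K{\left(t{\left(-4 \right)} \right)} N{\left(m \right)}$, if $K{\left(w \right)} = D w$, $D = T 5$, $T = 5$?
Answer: $900$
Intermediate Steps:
$N{\left(P \right)} = - \frac{3}{7} + \frac{P}{7}$
$D = 25$ ($D = 5 \cdot 5 = 25$)
$K{\left(w \right)} = 25 w$
$K{\left(t{\left(-4 \right)} \right)} N{\left(m \right)} = 25 \cdot 6 \left(- \frac{3}{7} + \frac{1}{7} \cdot 45\right) = 150 \left(- \frac{3}{7} + \frac{45}{7}\right) = 150 \cdot 6 = 900$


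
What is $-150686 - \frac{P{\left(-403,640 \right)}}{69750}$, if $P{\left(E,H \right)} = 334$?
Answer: $- \frac{5255174417}{34875} \approx -1.5069 \cdot 10^{5}$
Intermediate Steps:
$-150686 - \frac{P{\left(-403,640 \right)}}{69750} = -150686 - \frac{334}{69750} = -150686 - 334 \cdot \frac{1}{69750} = -150686 - \frac{167}{34875} = - \frac{5255174417}{34875}$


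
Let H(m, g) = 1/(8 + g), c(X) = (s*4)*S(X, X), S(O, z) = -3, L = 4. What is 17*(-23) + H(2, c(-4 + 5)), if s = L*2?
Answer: -34409/88 ≈ -391.01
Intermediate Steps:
s = 8 (s = 4*2 = 8)
c(X) = -96 (c(X) = (8*4)*(-3) = 32*(-3) = -96)
17*(-23) + H(2, c(-4 + 5)) = 17*(-23) + 1/(8 - 96) = -391 + 1/(-88) = -391 - 1/88 = -34409/88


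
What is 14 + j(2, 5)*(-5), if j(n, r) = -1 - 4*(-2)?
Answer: -21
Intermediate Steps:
j(n, r) = 7 (j(n, r) = -1 - 1*(-8) = -1 + 8 = 7)
14 + j(2, 5)*(-5) = 14 + 7*(-5) = 14 - 35 = -21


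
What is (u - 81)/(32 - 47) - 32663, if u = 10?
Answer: -489874/15 ≈ -32658.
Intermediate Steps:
(u - 81)/(32 - 47) - 32663 = (10 - 81)/(32 - 47) - 32663 = -71/(-15) - 32663 = -71*(-1/15) - 32663 = 71/15 - 32663 = -489874/15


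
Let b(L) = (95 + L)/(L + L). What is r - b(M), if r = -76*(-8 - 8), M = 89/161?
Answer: 100532/89 ≈ 1129.6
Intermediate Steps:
M = 89/161 (M = 89*(1/161) = 89/161 ≈ 0.55280)
b(L) = (95 + L)/(2*L) (b(L) = (95 + L)/((2*L)) = (95 + L)*(1/(2*L)) = (95 + L)/(2*L))
r = 1216 (r = -76*(-16) = 1216)
r - b(M) = 1216 - (95 + 89/161)/(2*89/161) = 1216 - 161*15384/(2*89*161) = 1216 - 1*7692/89 = 1216 - 7692/89 = 100532/89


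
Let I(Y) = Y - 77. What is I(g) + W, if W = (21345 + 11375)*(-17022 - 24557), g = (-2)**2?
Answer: -1360464953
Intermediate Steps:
g = 4
I(Y) = -77 + Y
W = -1360464880 (W = 32720*(-41579) = -1360464880)
I(g) + W = (-77 + 4) - 1360464880 = -73 - 1360464880 = -1360464953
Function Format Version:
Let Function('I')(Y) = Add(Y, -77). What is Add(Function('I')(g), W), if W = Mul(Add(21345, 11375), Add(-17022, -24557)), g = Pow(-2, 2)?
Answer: -1360464953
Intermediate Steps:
g = 4
Function('I')(Y) = Add(-77, Y)
W = -1360464880 (W = Mul(32720, -41579) = -1360464880)
Add(Function('I')(g), W) = Add(Add(-77, 4), -1360464880) = Add(-73, -1360464880) = -1360464953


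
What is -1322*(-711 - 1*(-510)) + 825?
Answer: 266547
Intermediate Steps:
-1322*(-711 - 1*(-510)) + 825 = -1322*(-711 + 510) + 825 = -1322*(-201) + 825 = 265722 + 825 = 266547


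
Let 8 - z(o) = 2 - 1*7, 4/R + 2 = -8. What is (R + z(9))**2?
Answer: 3969/25 ≈ 158.76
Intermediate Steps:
R = -2/5 (R = 4/(-2 - 8) = 4/(-10) = 4*(-1/10) = -2/5 ≈ -0.40000)
z(o) = 13 (z(o) = 8 - (2 - 1*7) = 8 - (2 - 7) = 8 - 1*(-5) = 8 + 5 = 13)
(R + z(9))**2 = (-2/5 + 13)**2 = (63/5)**2 = 3969/25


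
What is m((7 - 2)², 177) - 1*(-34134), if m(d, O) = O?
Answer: 34311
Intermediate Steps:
m((7 - 2)², 177) - 1*(-34134) = 177 - 1*(-34134) = 177 + 34134 = 34311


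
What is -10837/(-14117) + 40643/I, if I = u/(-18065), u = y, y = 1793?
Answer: -10364904947274/25311781 ≈ -4.0949e+5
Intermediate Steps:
u = 1793
I = -1793/18065 (I = 1793/(-18065) = 1793*(-1/18065) = -1793/18065 ≈ -0.099253)
-10837/(-14117) + 40643/I = -10837/(-14117) + 40643/(-1793/18065) = -10837*(-1/14117) + 40643*(-18065/1793) = 10837/14117 - 734215795/1793 = -10364904947274/25311781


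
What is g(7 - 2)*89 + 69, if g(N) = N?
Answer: 514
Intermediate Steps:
g(7 - 2)*89 + 69 = (7 - 2)*89 + 69 = 5*89 + 69 = 445 + 69 = 514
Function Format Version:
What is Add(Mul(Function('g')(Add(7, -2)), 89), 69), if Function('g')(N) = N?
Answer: 514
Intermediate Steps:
Add(Mul(Function('g')(Add(7, -2)), 89), 69) = Add(Mul(Add(7, -2), 89), 69) = Add(Mul(5, 89), 69) = Add(445, 69) = 514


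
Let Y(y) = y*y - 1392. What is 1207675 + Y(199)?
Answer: 1245884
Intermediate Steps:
Y(y) = -1392 + y² (Y(y) = y² - 1392 = -1392 + y²)
1207675 + Y(199) = 1207675 + (-1392 + 199²) = 1207675 + (-1392 + 39601) = 1207675 + 38209 = 1245884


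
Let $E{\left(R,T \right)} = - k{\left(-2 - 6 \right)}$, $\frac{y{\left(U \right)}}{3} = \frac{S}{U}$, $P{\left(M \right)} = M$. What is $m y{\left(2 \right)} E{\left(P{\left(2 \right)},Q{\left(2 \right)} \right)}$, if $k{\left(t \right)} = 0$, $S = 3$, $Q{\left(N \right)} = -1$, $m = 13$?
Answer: $0$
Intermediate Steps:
$y{\left(U \right)} = \frac{9}{U}$ ($y{\left(U \right)} = 3 \frac{3}{U} = \frac{9}{U}$)
$E{\left(R,T \right)} = 0$ ($E{\left(R,T \right)} = \left(-1\right) 0 = 0$)
$m y{\left(2 \right)} E{\left(P{\left(2 \right)},Q{\left(2 \right)} \right)} = 13 \cdot \frac{9}{2} \cdot 0 = \frac{117}{2} \cdot 0 = 0$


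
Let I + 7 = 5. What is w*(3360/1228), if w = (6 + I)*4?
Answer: 13440/307 ≈ 43.779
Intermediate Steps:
I = -2 (I = -7 + 5 = -2)
w = 16 (w = (6 - 2)*4 = 4*4 = 16)
w*(3360/1228) = 16*(3360/1228) = 16*(3360*(1/1228)) = 16*(840/307) = 13440/307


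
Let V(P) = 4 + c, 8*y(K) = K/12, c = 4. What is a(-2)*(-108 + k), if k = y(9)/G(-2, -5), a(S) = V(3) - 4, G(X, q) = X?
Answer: -6915/16 ≈ -432.19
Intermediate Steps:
y(K) = K/96 (y(K) = (K/12)/8 = K/96)
V(P) = 8 (V(P) = 4 + 4 = 8)
a(S) = 4 (a(S) = 8 - 4 = 4)
k = -3/64 (k = ((1/96)*9)/(-2) = (3/32)*(-1/2) = -3/64 ≈ -0.046875)
a(-2)*(-108 + k) = 4*(-108 - 3/64) = 4*(-6915/64) = -6915/16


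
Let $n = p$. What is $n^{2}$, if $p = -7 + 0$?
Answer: $49$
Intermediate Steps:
$p = -7$
$n = -7$
$n^{2} = \left(-7\right)^{2} = 49$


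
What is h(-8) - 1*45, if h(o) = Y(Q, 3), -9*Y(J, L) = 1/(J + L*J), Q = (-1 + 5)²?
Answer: -25921/576 ≈ -45.002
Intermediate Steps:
Q = 16 (Q = 4² = 16)
Y(J, L) = -1/(9*(J + J*L)) (Y(J, L) = -1/(9*(J + L*J)) = -1/(9*(J + J*L)))
h(o) = -1/576 (h(o) = -⅑/(16*(1 + 3)) = -⅑*1/16/4 = -⅑*1/16*¼ = -1/576)
h(-8) - 1*45 = -1/576 - 1*45 = -1/576 - 45 = -25921/576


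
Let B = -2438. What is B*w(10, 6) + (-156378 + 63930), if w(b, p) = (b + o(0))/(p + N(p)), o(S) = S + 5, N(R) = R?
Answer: -190991/2 ≈ -95496.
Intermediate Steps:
o(S) = 5 + S
w(b, p) = (5 + b)/(2*p) (w(b, p) = (b + (5 + 0))/(p + p) = (b + 5)/((2*p)) = (5 + b)*(1/(2*p)) = (5 + b)/(2*p))
B*w(10, 6) + (-156378 + 63930) = -1219*(5 + 10)/6 + (-156378 + 63930) = -1219*15/6 - 92448 = -2438*5/4 - 92448 = -6095/2 - 92448 = -190991/2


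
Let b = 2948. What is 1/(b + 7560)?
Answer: 1/10508 ≈ 9.5166e-5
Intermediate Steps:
1/(b + 7560) = 1/(2948 + 7560) = 1/10508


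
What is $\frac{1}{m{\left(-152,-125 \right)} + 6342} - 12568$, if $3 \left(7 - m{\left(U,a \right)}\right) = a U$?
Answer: $- \frac{590693}{47} \approx -12568.0$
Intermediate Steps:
$m{\left(U,a \right)} = 7 - \frac{U a}{3}$ ($m{\left(U,a \right)} = 7 - \frac{a U}{3} = 7 - \frac{U a}{3}$)
$\frac{1}{m{\left(-152,-125 \right)} + 6342} - 12568 = \frac{1}{\left(7 - \left(- \frac{152}{3}\right) \left(-125\right)\right) + 6342} - 12568 = \frac{1}{\left(7 - \frac{19000}{3}\right) + 6342} - 12568 = \frac{1}{- \frac{18979}{3} + 6342} - 12568 = \frac{1}{\frac{47}{3}} - 12568 = \frac{3}{47} - 12568 = - \frac{590693}{47}$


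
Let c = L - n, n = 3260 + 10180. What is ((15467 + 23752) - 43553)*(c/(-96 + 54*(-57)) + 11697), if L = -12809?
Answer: -80509526009/1587 ≈ -5.0731e+7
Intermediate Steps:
n = 13440
c = -26249 (c = -12809 - 1*13440 = -12809 - 13440 = -26249)
((15467 + 23752) - 43553)*(c/(-96 + 54*(-57)) + 11697) = ((15467 + 23752) - 43553)*(-26249/(-96 + 54*(-57)) + 11697) = (39219 - 43553)*(-26249/(-96 - 3078) + 11697) = -4334*(-26249/(-3174) + 11697) = -4334*(-26249*(-1/3174) + 11697) = -4334*(26249/3174 + 11697) = -4334*37152527/3174 = -80509526009/1587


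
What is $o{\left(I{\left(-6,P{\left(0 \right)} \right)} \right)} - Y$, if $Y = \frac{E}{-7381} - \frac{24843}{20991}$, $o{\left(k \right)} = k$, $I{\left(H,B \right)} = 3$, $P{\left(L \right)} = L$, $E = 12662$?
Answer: $\frac{304652646}{51644857} \approx 5.899$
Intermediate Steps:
$Y = - \frac{149718075}{51644857}$ ($Y = \frac{12662}{-7381} - \frac{24843}{20991} = 12662 \left(- \frac{1}{7381}\right) - \frac{8281}{6997} = - \frac{12662}{7381} - \frac{8281}{6997} = - \frac{149718075}{51644857} \approx -2.899$)
$o{\left(I{\left(-6,P{\left(0 \right)} \right)} \right)} - Y = 3 - - \frac{149718075}{51644857} = 3 + \frac{149718075}{51644857} = \frac{304652646}{51644857}$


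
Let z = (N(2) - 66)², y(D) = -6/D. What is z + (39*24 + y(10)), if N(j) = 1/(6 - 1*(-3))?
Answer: 2137082/405 ≈ 5276.7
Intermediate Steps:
N(j) = ⅑ (N(j) = 1/(6 + 3) = 1/9 = ⅑)
z = 351649/81 (z = (⅑ - 66)² = (-593/9)² = 351649/81 ≈ 4341.3)
z + (39*24 + y(10)) = 351649/81 + (39*24 - 6/10) = 351649/81 + (936 - 6*⅒) = 351649/81 + (936 - ⅗) = 351649/81 + 4677/5 = 2137082/405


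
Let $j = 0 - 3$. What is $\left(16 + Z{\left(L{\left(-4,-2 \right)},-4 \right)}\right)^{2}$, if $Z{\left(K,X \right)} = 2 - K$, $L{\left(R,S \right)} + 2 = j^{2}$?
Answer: $121$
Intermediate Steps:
$j = -3$
$L{\left(R,S \right)} = 7$ ($L{\left(R,S \right)} = -2 + \left(-3\right)^{2} = -2 + 9 = 7$)
$\left(16 + Z{\left(L{\left(-4,-2 \right)},-4 \right)}\right)^{2} = \left(16 + \left(2 - 7\right)\right)^{2} = \left(16 - 5\right)^{2} = 11^{2} = 121$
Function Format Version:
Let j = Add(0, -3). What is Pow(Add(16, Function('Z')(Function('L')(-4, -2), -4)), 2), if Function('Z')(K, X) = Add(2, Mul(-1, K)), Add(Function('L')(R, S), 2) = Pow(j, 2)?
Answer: 121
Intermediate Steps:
j = -3
Function('L')(R, S) = 7 (Function('L')(R, S) = Add(-2, Pow(-3, 2)) = Add(-2, 9) = 7)
Pow(Add(16, Function('Z')(Function('L')(-4, -2), -4)), 2) = Pow(Add(16, Add(2, Mul(-1, 7))), 2) = Pow(Add(16, Add(2, -7)), 2) = Pow(Add(16, -5), 2) = Pow(11, 2) = 121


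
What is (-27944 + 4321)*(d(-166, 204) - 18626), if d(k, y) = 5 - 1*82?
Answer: 441820969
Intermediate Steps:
d(k, y) = -77 (d(k, y) = 5 - 82 = -77)
(-27944 + 4321)*(d(-166, 204) - 18626) = (-27944 + 4321)*(-77 - 18626) = -23623*(-18703) = 441820969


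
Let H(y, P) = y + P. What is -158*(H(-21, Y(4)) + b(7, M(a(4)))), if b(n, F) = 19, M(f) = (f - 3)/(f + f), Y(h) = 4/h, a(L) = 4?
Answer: 158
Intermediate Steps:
H(y, P) = P + y
M(f) = (-3 + f)/(2*f) (M(f) = (-3 + f)/((2*f)) = (-3 + f)*(1/(2*f)) = (-3 + f)/(2*f))
-158*(H(-21, Y(4)) + b(7, M(a(4)))) = -158*((4/4 - 21) + 19) = -158*((4*(1/4) - 21) + 19) = -158*((1 - 21) + 19) = -158*(-20 + 19) = -158*(-1) = 158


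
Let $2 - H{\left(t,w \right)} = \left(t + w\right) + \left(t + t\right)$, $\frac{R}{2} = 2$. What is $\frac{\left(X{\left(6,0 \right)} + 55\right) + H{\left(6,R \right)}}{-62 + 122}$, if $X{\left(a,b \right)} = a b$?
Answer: $\frac{7}{12} \approx 0.58333$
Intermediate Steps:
$R = 4$ ($R = 2 \cdot 2 = 4$)
$H{\left(t,w \right)} = 2 - w - 3 t$ ($H{\left(t,w \right)} = 2 - \left(\left(t + w\right) + \left(t + t\right)\right) = 2 - \left(\left(t + w\right) + 2 t\right) = 2 - \left(w + 3 t\right) = 2 - w - 3 t$)
$\frac{\left(X{\left(6,0 \right)} + 55\right) + H{\left(6,R \right)}}{-62 + 122} = \frac{\left(6 \cdot 0 + 55\right) - 20}{-62 + 122} = \frac{\left(0 + 55\right) - 20}{60} = \frac{55 - 20}{60} = \frac{1}{60} \cdot 35 = \frac{7}{12}$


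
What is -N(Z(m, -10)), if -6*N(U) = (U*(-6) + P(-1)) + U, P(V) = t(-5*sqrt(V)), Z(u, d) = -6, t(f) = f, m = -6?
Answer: 5 - 5*I/6 ≈ 5.0 - 0.83333*I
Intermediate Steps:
P(V) = -5*sqrt(V)
N(U) = 5*I/6 + 5*U/6 (N(U) = -((U*(-6) - 5*I) + U)/6 = -((-6*U - 5*I) + U)/6 = -(-5*I - 5*U)/6 = 5*I/6 + 5*U/6)
-N(Z(m, -10)) = -(5*I/6 + (5/6)*(-6)) = -(5*I/6 - 5) = -(-5 + 5*I/6) = 5 - 5*I/6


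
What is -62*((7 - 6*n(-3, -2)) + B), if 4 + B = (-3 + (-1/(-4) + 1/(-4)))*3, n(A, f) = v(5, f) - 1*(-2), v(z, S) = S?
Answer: 372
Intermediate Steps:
n(A, f) = 2 + f (n(A, f) = f - 1*(-2) = f + 2 = 2 + f)
B = -13 (B = -4 + (-3 + (-1/(-4) + 1/(-4)))*3 = -4 + (-3 + (-1*(-¼) + 1*(-¼)))*3 = -4 + (-3 + (¼ - ¼))*3 = -4 + (-3 + 0)*3 = -4 - 3*3 = -4 - 9 = -13)
-62*((7 - 6*n(-3, -2)) + B) = -62*((7 - 6*(2 - 2)) - 13) = -62*((7 - 6*0) - 13) = -62*((7 + 0) - 13) = -62*(7 - 13) = -62*(-6) = 372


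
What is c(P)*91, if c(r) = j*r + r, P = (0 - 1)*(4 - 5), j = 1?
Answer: 182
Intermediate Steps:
P = 1 (P = -1*(-1) = 1)
c(r) = 2*r (c(r) = 1*r + r = r + r = 2*r)
c(P)*91 = (2*1)*91 = 2*91 = 182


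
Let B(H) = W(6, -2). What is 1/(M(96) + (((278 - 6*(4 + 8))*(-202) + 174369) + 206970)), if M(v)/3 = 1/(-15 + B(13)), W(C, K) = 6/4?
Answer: 9/3057541 ≈ 2.9435e-6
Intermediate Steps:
W(C, K) = 3/2 (W(C, K) = 6*(¼) = 3/2)
B(H) = 3/2
M(v) = -2/9 (M(v) = 3/(-15 + 3/2) = 3/(-27/2) = 3*(-2/27) = -2/9)
1/(M(96) + (((278 - 6*(4 + 8))*(-202) + 174369) + 206970)) = 1/(-2/9 + (((278 - 6*(4 + 8))*(-202) + 174369) + 206970)) = 1/(-2/9 + (((278 - 6*12)*(-202) + 174369) + 206970)) = 1/(-2/9 + (((278 - 72)*(-202) + 174369) + 206970)) = 1/(-2/9 + ((206*(-202) + 174369) + 206970)) = 1/(-2/9 + ((-41612 + 174369) + 206970)) = 1/(-2/9 + (132757 + 206970)) = 1/(-2/9 + 339727) = 1/(3057541/9) = 9/3057541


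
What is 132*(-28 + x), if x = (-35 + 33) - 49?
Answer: -10428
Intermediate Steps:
x = -51 (x = -2 - 49 = -51)
132*(-28 + x) = 132*(-28 - 51) = 132*(-79) = -10428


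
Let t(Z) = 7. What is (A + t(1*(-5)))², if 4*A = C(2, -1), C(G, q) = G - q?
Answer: 961/16 ≈ 60.063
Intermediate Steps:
A = ¾ (A = (2 - 1*(-1))/4 = (2 + 1)/4 = (¼)*3 = ¾ ≈ 0.75000)
(A + t(1*(-5)))² = (¾ + 7)² = (31/4)² = 961/16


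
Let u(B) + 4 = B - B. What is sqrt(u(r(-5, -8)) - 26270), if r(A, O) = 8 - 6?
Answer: I*sqrt(26274) ≈ 162.09*I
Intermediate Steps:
r(A, O) = 2
u(B) = -4 (u(B) = -4 + (B - B) = -4 + 0 = -4)
sqrt(u(r(-5, -8)) - 26270) = sqrt(-4 - 26270) = sqrt(-26274) = I*sqrt(26274)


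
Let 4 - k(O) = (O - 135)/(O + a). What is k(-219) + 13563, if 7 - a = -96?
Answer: 786709/58 ≈ 13564.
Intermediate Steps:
a = 103 (a = 7 - 1*(-96) = 7 + 96 = 103)
k(O) = 4 - (-135 + O)/(103 + O) (k(O) = 4 - (O - 135)/(O + 103) = 4 - (-135 + O)/(103 + O))
k(-219) + 13563 = (547 + 3*(-219))/(103 - 219) + 13563 = (547 - 657)/(-116) + 13563 = -1/116*(-110) + 13563 = 55/58 + 13563 = 786709/58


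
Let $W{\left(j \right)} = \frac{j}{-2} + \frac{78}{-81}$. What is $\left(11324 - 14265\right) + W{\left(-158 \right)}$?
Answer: $- \frac{77300}{27} \approx -2863.0$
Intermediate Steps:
$W{\left(j \right)} = - \frac{26}{27} - \frac{j}{2}$ ($W{\left(j \right)} = j \left(- \frac{1}{2}\right) + 78 \left(- \frac{1}{81}\right) = - \frac{j}{2} - \frac{26}{27} = - \frac{26}{27} - \frac{j}{2}$)
$\left(11324 - 14265\right) + W{\left(-158 \right)} = \left(11324 - 14265\right) - - \frac{2107}{27} = -2941 + \left(- \frac{26}{27} + 79\right) = -2941 + \frac{2107}{27} = - \frac{77300}{27}$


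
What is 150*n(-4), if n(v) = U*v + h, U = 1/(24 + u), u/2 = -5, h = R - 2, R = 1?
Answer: -1350/7 ≈ -192.86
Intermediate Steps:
h = -1 (h = 1 - 2 = -1)
u = -10 (u = 2*(-5) = -10)
U = 1/14 (U = 1/(24 - 10) = 1/14 ≈ 0.071429)
n(v) = -1 + v/14 (n(v) = v/14 - 1 = -1 + v/14)
150*n(-4) = 150*(-1 + (1/14)*(-4)) = 150*(-1 - 2/7) = 150*(-9/7) = -1350/7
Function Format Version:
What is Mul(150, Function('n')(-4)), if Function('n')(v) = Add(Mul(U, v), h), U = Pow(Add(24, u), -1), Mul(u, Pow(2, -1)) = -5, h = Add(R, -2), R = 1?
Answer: Rational(-1350, 7) ≈ -192.86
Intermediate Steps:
h = -1 (h = Add(1, -2) = -1)
u = -10 (u = Mul(2, -5) = -10)
U = Rational(1, 14) (U = Pow(Add(24, -10), -1) = Pow(14, -1) = Rational(1, 14) ≈ 0.071429)
Function('n')(v) = Add(-1, Mul(Rational(1, 14), v)) (Function('n')(v) = Add(Mul(Rational(1, 14), v), -1) = Add(-1, Mul(Rational(1, 14), v)))
Mul(150, Function('n')(-4)) = Mul(150, Add(-1, Mul(Rational(1, 14), -4))) = Mul(150, Add(-1, Rational(-2, 7))) = Mul(150, Rational(-9, 7)) = Rational(-1350, 7)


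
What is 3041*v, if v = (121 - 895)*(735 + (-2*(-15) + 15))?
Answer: -1835912520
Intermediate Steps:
v = -603720 (v = -774*(735 + (30 + 15)) = -774*(735 + 45) = -774*780 = -603720)
3041*v = 3041*(-603720) = -1835912520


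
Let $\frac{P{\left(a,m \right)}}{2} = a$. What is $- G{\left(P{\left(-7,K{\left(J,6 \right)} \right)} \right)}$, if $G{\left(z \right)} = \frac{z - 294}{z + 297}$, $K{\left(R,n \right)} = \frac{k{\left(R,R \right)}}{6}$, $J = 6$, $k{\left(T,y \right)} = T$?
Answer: $\frac{308}{283} \approx 1.0883$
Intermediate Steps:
$K{\left(R,n \right)} = \frac{R}{6}$
$P{\left(a,m \right)} = 2 a$
$G{\left(z \right)} = \frac{-294 + z}{297 + z}$
$- G{\left(P{\left(-7,K{\left(J,6 \right)} \right)} \right)} = - \frac{-294 + 2 \left(-7\right)}{297 + 2 \left(-7\right)} = - \frac{-294 - 14}{297 - 14} = - \frac{-308}{283} = \left(-1\right) \left(- \frac{308}{283}\right) = \frac{308}{283}$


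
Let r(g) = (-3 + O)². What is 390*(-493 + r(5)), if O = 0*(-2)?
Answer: -188760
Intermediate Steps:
O = 0
r(g) = 9 (r(g) = (-3 + 0)² = (-3)² = 9)
390*(-493 + r(5)) = 390*(-493 + 9) = 390*(-484) = -188760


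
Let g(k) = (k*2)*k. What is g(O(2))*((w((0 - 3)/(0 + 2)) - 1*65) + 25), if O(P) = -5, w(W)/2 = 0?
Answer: -2000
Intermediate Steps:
w(W) = 0 (w(W) = 2*0 = 0)
g(k) = 2*k**2 (g(k) = (2*k)*k = 2*k**2)
g(O(2))*((w((0 - 3)/(0 + 2)) - 1*65) + 25) = (2*(-5)**2)*((0 - 1*65) + 25) = (2*25)*((0 - 65) + 25) = 50*(-65 + 25) = 50*(-40) = -2000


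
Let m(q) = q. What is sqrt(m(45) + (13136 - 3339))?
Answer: sqrt(9842) ≈ 99.207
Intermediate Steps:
sqrt(m(45) + (13136 - 3339)) = sqrt(45 + (13136 - 3339)) = sqrt(45 + 9797) = sqrt(9842)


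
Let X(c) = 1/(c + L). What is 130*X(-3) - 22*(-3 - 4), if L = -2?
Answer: 128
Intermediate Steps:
X(c) = 1/(-2 + c) (X(c) = 1/(c - 2) = 1/(-2 + c))
130*X(-3) - 22*(-3 - 4) = 130/(-2 - 3) - 22*(-3 - 4) = 130/(-5) - 22*(-7) = 130*(-1/5) + 154 = -26 + 154 = 128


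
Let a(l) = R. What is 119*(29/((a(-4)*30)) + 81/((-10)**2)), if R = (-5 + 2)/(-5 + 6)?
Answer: 52241/900 ≈ 58.046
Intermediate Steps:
R = -3 (R = -3/1 = -3*1 = -3)
a(l) = -3
119*(29/((a(-4)*30)) + 81/((-10)**2)) = 119*(29/((-3*30)) + 81/((-10)**2)) = 119*(29/(-90) + 81/100) = 119*(29*(-1/90) + 81*(1/100)) = 119*(-29/90 + 81/100) = 119*(439/900) = 52241/900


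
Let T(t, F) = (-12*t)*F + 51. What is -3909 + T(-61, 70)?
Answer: 47382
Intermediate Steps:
T(t, F) = 51 - 12*F*t (T(t, F) = -12*F*t + 51 = 51 - 12*F*t)
-3909 + T(-61, 70) = -3909 + (51 - 12*70*(-61)) = -3909 + (51 + 51240) = -3909 + 51291 = 47382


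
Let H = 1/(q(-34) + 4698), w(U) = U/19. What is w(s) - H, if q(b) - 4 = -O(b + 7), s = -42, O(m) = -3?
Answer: -197629/89395 ≈ -2.2107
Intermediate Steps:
q(b) = 7 (q(b) = 4 - 1*(-3) = 4 + 3 = 7)
w(U) = U/19 (w(U) = U*(1/19) = U/19)
H = 1/4705 (H = 1/(7 + 4698) = 1/4705 ≈ 0.00021254)
w(s) - H = (1/19)*(-42) - 1*1/4705 = -42/19 - 1/4705 = -197629/89395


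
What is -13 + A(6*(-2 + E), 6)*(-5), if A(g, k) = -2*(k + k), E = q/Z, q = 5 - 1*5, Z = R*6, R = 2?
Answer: 107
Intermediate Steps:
Z = 12 (Z = 2*6 = 12)
q = 0 (q = 5 - 5 = 0)
E = 0 (E = 0/12 = 0*(1/12) = 0)
A(g, k) = -4*k
-13 + A(6*(-2 + E), 6)*(-5) = -13 - 4*6*(-5) = -13 - 24*(-5) = -13 + 120 = 107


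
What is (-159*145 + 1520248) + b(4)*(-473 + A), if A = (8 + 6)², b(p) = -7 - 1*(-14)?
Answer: 1495254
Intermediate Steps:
b(p) = 7 (b(p) = -7 + 14 = 7)
A = 196 (A = 14² = 196)
(-159*145 + 1520248) + b(4)*(-473 + A) = (-159*145 + 1520248) + 7*(-473 + 196) = (-23055 + 1520248) + 7*(-277) = 1497193 - 1939 = 1495254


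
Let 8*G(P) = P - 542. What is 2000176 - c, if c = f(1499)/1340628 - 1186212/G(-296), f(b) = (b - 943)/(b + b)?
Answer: 837329446364364415/421011487434 ≈ 1.9889e+6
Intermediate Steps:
G(P) = -271/4 + P/8 (G(P) = (P - 542)/8 = (-542 + P)/8 = -271/4 + P/8)
f(b) = (-943 + b)/(2*b) (f(b) = (-943 + b)/((2*b)) = (-943 + b)*(1/(2*b)) = (-943 + b)/(2*b))
c = 4767626525423969/421011487434 (c = ((1/2)*(-943 + 1499)/1499)/1340628 - 1186212/(-271/4 + (1/8)*(-296)) = ((1/2)*(1/1499)*556)*(1/1340628) - 1186212/(-271/4 - 37) = (278/1499)*(1/1340628) - 1186212/(-419/4) = 139/1004800686 - 1186212*(-4/419) = 139/1004800686 + 4744848/419 = 4767626525423969/421011487434 ≈ 11324.)
2000176 - c = 2000176 - 1*4767626525423969/421011487434 = 2000176 - 4767626525423969/421011487434 = 837329446364364415/421011487434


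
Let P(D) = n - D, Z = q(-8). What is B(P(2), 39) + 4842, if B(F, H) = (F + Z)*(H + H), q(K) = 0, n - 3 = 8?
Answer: 5544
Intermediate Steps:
n = 11 (n = 3 + 8 = 11)
Z = 0
P(D) = 11 - D
B(F, H) = 2*F*H (B(F, H) = (F + 0)*(H + H) = F*(2*H) = 2*F*H)
B(P(2), 39) + 4842 = 2*(11 - 1*2)*39 + 4842 = 2*(11 - 2)*39 + 4842 = 2*9*39 + 4842 = 702 + 4842 = 5544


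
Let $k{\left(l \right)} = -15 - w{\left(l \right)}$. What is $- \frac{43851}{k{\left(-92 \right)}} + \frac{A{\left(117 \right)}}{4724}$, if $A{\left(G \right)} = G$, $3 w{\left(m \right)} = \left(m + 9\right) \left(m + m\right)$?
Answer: $\frac{623248461}{72357508} \approx 8.6135$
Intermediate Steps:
$w{\left(m \right)} = \frac{2 m \left(9 + m\right)}{3}$ ($w{\left(m \right)} = \frac{\left(m + 9\right) \left(m + m\right)}{3} = \frac{\left(9 + m\right) 2 m}{3} = \frac{2 m \left(9 + m\right)}{3}$)
$k{\left(l \right)} = -15 - \frac{2 l \left(9 + l\right)}{3}$
$- \frac{43851}{k{\left(-92 \right)}} + \frac{A{\left(117 \right)}}{4724} = - \frac{43851}{-15 - - \frac{184 \left(9 - 92\right)}{3}} + \frac{117}{4724} = - \frac{43851}{-15 - \left(- \frac{184}{3}\right) \left(-83\right)} + 117 \cdot \frac{1}{4724} = - \frac{43851}{-15 - \frac{15272}{3}} + \frac{117}{4724} = - \frac{43851}{- \frac{15317}{3}} + \frac{117}{4724} = \left(-43851\right) \left(- \frac{3}{15317}\right) + \frac{117}{4724} = \frac{131553}{15317} + \frac{117}{4724} = \frac{623248461}{72357508}$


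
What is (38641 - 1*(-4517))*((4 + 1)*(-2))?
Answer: -431580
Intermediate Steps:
(38641 - 1*(-4517))*((4 + 1)*(-2)) = (38641 + 4517)*(5*(-2)) = 43158*(-10) = -431580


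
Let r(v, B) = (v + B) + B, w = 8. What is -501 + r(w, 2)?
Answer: -489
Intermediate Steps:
r(v, B) = v + 2*B (r(v, B) = (B + v) + B = v + 2*B)
-501 + r(w, 2) = -501 + (8 + 2*2) = -501 + (8 + 4) = -501 + 12 = -489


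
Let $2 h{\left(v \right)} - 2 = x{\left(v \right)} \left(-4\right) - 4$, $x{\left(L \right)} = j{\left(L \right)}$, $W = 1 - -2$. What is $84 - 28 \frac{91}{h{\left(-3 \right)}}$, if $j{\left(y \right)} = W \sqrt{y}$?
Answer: $\frac{56 \left(- 47 i + 9 \sqrt{3}\right)}{- i + 6 \sqrt{3}} \approx 107.38 - 242.93 i$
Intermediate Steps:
$W = 3$ ($W = 1 + 2 = 3$)
$j{\left(y \right)} = 3 \sqrt{y}$
$x{\left(L \right)} = 3 \sqrt{L}$
$h{\left(v \right)} = -1 - 6 \sqrt{v}$ ($h{\left(v \right)} = 1 + \frac{3 \sqrt{v} \left(-4\right) - 4}{2} = 1 + \frac{- 12 \sqrt{v} - 4}{2} = 1 + \frac{-4 - 12 \sqrt{v}}{2} = 1 - \left(2 + 6 \sqrt{v}\right) = -1 - 6 \sqrt{v}$)
$84 - 28 \frac{91}{h{\left(-3 \right)}} = 84 - 28 \frac{91}{-1 - 6 \sqrt{-3}} = 84 - 28 \frac{91}{-1 - 6 i \sqrt{3}} = 84 - \frac{2548}{-1 - 6 i \sqrt{3}}$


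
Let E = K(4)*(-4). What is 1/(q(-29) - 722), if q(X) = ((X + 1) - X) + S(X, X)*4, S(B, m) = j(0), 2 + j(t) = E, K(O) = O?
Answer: -1/793 ≈ -0.0012610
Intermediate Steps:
E = -16 (E = 4*(-4) = -16)
j(t) = -18 (j(t) = -2 - 16 = -18)
S(B, m) = -18
q(X) = -71 (q(X) = ((X + 1) - X) - 18*4 = ((1 + X) - X) - 72 = 1 - 72 = -71)
1/(q(-29) - 722) = 1/(-71 - 722) = 1/(-793) = -1/793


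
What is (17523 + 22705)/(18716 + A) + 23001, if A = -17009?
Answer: 39302935/1707 ≈ 23025.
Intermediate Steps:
(17523 + 22705)/(18716 + A) + 23001 = (17523 + 22705)/(18716 - 17009) + 23001 = 40228/1707 + 23001 = 39302935/1707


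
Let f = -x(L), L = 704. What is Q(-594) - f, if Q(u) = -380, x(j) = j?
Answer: 324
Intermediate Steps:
f = -704 (f = -1*704 = -704)
Q(-594) - f = -380 - 1*(-704) = -380 + 704 = 324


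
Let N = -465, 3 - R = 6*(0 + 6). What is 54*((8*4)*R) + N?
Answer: -57489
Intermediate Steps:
R = -33 (R = 3 - 6*(0 + 6) = 3 - 6*6 = 3 - 1*36 = 3 - 36 = -33)
54*((8*4)*R) + N = 54*((8*4)*(-33)) - 465 = 54*(32*(-33)) - 465 = 54*(-1056) - 465 = -57024 - 465 = -57489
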